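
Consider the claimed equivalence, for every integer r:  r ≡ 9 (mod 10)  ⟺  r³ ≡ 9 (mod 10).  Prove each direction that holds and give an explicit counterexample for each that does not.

The biconditional holds.

(⇒) Suppose r ≡ 9 (mod 10). Write r = 10j + 9. Then (10j + 9)³ = 1000j³ + 2700j² + 2430j + 729 = 10(100j³ + 270j² + 243j + 72) + 9, so r³ ≡ 9 (mod 10).

(⇐) Conversely, suppose r³ ≡ 9 (mod 10). The only residue r in {0, …, 9} with r³ ≡ 9 (mod 10) is r = 9, so r ≡ 9 (mod 10).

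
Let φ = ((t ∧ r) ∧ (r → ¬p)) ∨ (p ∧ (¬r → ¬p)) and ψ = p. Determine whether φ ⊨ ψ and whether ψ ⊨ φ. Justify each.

(⟹) This fails. Under r = T, p = F, t = T, the left side is true but the right side is false.

(⟸) This fails. Under r = F, p = T, t = F, the left side is false but the right side is true.

(⇒) fails and (⇐) fails.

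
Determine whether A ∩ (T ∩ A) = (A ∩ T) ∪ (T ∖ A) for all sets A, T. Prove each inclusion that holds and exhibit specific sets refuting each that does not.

Reverse inclusion. This inclusion fails. Take A = ∅, T = {1}; then 1 ∈ (A ∩ T) ∪ (T ∖ A) but 1 ∉ A ∩ (T ∩ A).

Forward inclusion. Let x ∈ A ∩ (T ∩ A). Then x ∈ A ∩ T, from which x ∈ (A ∩ T) ∪ (T ∖ A).

The sets are not equal: only the forward inclusion holds.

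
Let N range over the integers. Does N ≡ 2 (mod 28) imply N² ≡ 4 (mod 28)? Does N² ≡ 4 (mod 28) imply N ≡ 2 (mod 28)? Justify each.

(⟹) Suppose N ≡ 2 (mod 28). Write N = 28j + 2. Then (28j + 2)² = 784j² + 112j + 4 = 28(28j² + 4j) + 4, so N² ≡ 4 (mod 28).

(⟸) This fails: take N = 12. Then 12² = 144 ≡ 4 (mod 28), yet 12 ≡ 12 (mod 28), not 2.

(⇒) holds; (⇐) fails.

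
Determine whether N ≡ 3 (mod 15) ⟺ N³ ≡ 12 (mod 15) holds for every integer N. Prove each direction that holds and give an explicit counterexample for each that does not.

(⟸) Suppose N³ ≡ 12 (mod 15). The only residue r in {0, …, 14} with r³ ≡ 12 (mod 15) is r = 3, so N ≡ 3 (mod 15).

(⟹) Suppose N ≡ 3 (mod 15). Write N = 15j + 3. Then (15j + 3)³ = 3375j³ + 2025j² + 405j + 27 = 15(225j³ + 135j² + 27j + 1) + 12, so N³ ≡ 12 (mod 15).

The biconditional holds.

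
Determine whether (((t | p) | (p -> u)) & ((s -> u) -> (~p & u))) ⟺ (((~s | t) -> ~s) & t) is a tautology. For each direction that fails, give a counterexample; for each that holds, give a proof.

Neither direction holds.

(→) This fails. Under p = F, s = T, u = F, t = F, the left side is true but the right side is false.

(←) This fails. Under p = F, s = F, u = F, t = T, the left side is false but the right side is true.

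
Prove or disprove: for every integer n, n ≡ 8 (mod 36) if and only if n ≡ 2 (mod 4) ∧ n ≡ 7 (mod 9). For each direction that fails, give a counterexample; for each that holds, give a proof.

Neither direction holds.

[⇒] This fails: n = 8 gives 8 ≡ 8 (mod 36) but 8 ≡ 0 (mod 4), so the conjunction on the right does not hold.

[⇐] This fails: n = 34 satisfies both congruences on the right (34 ≡ 2 mod 4 and 34 ≡ 7 mod 9) yet 34 ≡ 34 (mod 36), not 8.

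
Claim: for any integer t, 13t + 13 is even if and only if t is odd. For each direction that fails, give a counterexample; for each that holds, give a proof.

Forward direction. Suppose 13t + 13 is even. Since 13 is odd, 13t and t have the same parity, so 13t + 13 ≡ t + 13 (mod 2). As 13 is odd, 13t + 13 is even exactly when t is odd. Thus t is odd.

Converse. Suppose t is odd; write t = 2j + 1. Then 13t + 13 = 13·(2j + 1) + 13 = 2·13j + 26, which is even.

The biconditional holds.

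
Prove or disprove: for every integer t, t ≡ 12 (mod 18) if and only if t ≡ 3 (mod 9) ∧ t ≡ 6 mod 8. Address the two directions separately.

(⇒) This fails: t = 48 gives 48 ≡ 12 (mod 18) but 48 ≡ 0 (mod 8), so the conjunction on the right does not hold.

(⇐) Conversely, if t ≡ 3 (mod 9) and t ≡ 6 (mod 8), then by the Chinese remainder theorem t ≡ 30 (mod 72). Since 30 ≡ 12 (mod 18) and 18 ∣ 72, we get t ≡ 12 (mod 18).

Not equivalent: only (⇐) holds.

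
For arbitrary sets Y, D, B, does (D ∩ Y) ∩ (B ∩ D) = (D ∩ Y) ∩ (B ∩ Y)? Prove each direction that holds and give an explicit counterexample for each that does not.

(⊆) Let x ∈ (D ∩ Y) ∩ (B ∩ D). Then x ∈ Y ∩ D ∩ B, from which x ∈ (D ∩ Y) ∩ (B ∩ Y).

(⊇) Let x ∈ (D ∩ Y) ∩ (B ∩ Y). Then x ∈ Y ∩ D ∩ B, from which x ∈ (D ∩ Y) ∩ (B ∩ D).

Both inclusions hold; the sets are equal.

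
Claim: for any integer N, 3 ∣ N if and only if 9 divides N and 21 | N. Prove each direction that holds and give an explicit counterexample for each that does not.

The forward direction fails; the converse holds.

Forward direction. This fails: take N = 3. Certainly 3 ∣ 3, but 9 ∤ 3.

Converse. Suppose 9 ∣ N and 21 ∣ N. Any common multiple of 9 and 21 is a multiple of their lcm; here lcm(9, 21) = 9·21/gcd(9, 21) = 189/3 = 63, so 63 ∣ N. Since 3 ∣ 63, it follows that 3 ∣ N.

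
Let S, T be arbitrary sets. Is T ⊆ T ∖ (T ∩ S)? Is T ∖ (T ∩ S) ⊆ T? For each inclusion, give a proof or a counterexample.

The sets are not equal: only the reverse inclusion holds.

(⟹) This inclusion fails. Take S = {1}, T = {1}; then 1 ∈ T but 1 ∉ T ∖ (T ∩ S).

(⟸) Let x ∈ T ∖ (T ∩ S). Then x ∈ T and x ∉ S, from which x ∈ T.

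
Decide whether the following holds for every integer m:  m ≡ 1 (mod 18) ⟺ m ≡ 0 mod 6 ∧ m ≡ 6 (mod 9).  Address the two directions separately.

Neither direction holds.

(⟹) This fails: m = 1 gives 1 ≡ 1 (mod 18) but 1 ≡ 1 (mod 6), so the conjunction on the right does not hold.

(⟸) This fails: m = 6 satisfies both congruences on the right (6 ≡ 0 mod 6 and 6 ≡ 6 mod 9) yet 6 ≡ 6 (mod 18), not 1.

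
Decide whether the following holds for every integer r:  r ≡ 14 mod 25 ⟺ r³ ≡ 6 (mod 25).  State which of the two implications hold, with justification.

Both directions fail.

(⟹) This fails: take r = 14. Then 14 ≡ 14 (mod 25), but 14³ = 2744 ≡ 19 (mod 25), not 6.

(⟸) This fails: take r = 11. Then 11³ = 1331 ≡ 6 (mod 25), yet 11 ≡ 11 (mod 25), not 14.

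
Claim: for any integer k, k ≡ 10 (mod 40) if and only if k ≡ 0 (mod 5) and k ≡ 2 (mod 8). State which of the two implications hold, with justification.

(→) Suppose k ≡ 10 (mod 40); write k = 40j + 10. Since 5 ∣ 40, reducing mod 5 gives k ≡ 10 ≡ 0 (mod 5); since 8 ∣ 40, reducing mod 8 gives k ≡ 10 ≡ 2 (mod 8).

(←) Conversely, if k ≡ 0 (mod 5) and k ≡ 2 (mod 8), then by the Chinese remainder theorem k ≡ 10 (mod 40). This is exactly k ≡ 10 (mod 40).

Equivalent; both directions hold.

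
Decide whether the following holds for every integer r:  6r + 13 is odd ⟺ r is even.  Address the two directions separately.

(⇒) This fails: take r = 3. Then 6r + 13 = 31, which is odd, yet r = 3 is odd, not even.

(⇐) Suppose r is even. Since 6 is even, 6r is even for every r, so 6r + 13 has the same parity as 13, which is odd. Hence 6r + 13 is odd.

The forward direction fails; the converse holds.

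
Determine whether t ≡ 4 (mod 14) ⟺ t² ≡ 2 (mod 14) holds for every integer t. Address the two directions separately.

(⟸) This fails: take t = 10. Then 10² = 100 ≡ 2 (mod 14), yet 10 ≡ 10 (mod 14), not 4.

(⟹) Suppose t ≡ 4 (mod 14). Write t = 14j + 4. Then (14j + 4)² = 196j² + 112j + 16 = 14(14j² + 8j + 1) + 2, so t² ≡ 2 (mod 14).

(⇒) holds; (⇐) fails.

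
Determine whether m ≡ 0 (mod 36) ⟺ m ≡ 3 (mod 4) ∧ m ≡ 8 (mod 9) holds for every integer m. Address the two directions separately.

Forward direction. This fails: m = 0 gives 0 ≡ 0 (mod 36) but 0 ≡ 0 (mod 4), so the conjunction on the right does not hold.

Converse. This fails: m = 35 satisfies both congruences on the right (35 ≡ 3 mod 4 and 35 ≡ 8 mod 9) yet 35 ≡ 35 (mod 36), not 0.

Neither direction holds.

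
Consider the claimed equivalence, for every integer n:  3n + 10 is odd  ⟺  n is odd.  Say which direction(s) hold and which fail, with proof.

Both implications hold.

Forward direction. Suppose 3n + 10 is odd. Since 3 is odd, 3n and n have the same parity, so 3n + 10 ≡ n + 10 (mod 2). As 10 is even, 3n + 10 is odd exactly when n is odd. Thus n is odd.

Converse. Suppose n is odd; write n = 2j + 1. Then 3n + 10 = 3·(2j + 1) + 10 = 2·3j + 13, which is odd.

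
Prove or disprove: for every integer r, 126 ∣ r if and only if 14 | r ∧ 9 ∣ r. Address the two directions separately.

Forward direction. If 126 ∣ r, write r = 126q. Since 126 = 9·14, r = 14·(9q), so 14 ∣ r; and since 126 = 14·9, r = 9·(14q), so 9 ∣ r.

Converse. Suppose 14 ∣ r and 9 ∣ r. Any common multiple of 14 and 9 is a multiple of their lcm; here gcd(14, 9) = 1, so lcm(14, 9) = 14·9 = 126, so 126 ∣ r.

The biconditional holds.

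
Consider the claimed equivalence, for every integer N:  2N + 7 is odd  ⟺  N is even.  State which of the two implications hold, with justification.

(⟹) This fails: take N = 7. Then 2N + 7 = 21, which is odd, yet N = 7 is odd, not even.

(⟸) Suppose N is even. Since 2 is even, 2N is even for every N, so 2N + 7 has the same parity as 7, which is odd. Hence 2N + 7 is odd.

(⇒) fails; (⇐) holds.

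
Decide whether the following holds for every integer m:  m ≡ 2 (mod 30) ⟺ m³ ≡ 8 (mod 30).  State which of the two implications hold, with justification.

[⇒] Suppose m ≡ 2 (mod 30). Write m = 30j + 2. Then (30j + 2)³ = 27000j³ + 5400j² + 360j + 8 = 30(900j³ + 180j² + 12j) + 8, so m³ ≡ 8 (mod 30).

[⇐] Conversely, suppose m³ ≡ 8 (mod 30). The only residue r in {0, …, 29} with r³ ≡ 8 (mod 30) is r = 2, so m ≡ 2 (mod 30).

Both directions hold.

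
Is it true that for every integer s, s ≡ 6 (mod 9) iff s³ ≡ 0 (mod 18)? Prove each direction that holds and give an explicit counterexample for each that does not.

Neither implication holds.

Forward direction. This fails: take s = 15. Then 15 ≡ 6 (mod 9), but 15³ = 3375 ≡ 9 (mod 18), not 0.

Converse. This fails: take s = 0. Then 0³ = 0 ≡ 0 (mod 18), yet 0 ≡ 0 (mod 9), not 6.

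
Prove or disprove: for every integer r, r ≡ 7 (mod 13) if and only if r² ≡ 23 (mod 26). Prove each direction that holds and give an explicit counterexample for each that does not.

(⇒) fails and (⇐) fails.

(⇒) This fails: take r = 20. Then 20 ≡ 7 (mod 13), but 20² = 400 ≡ 10 (mod 26), not 23.

(⇐) This fails: take r = 19. Then 19² = 361 ≡ 23 (mod 26), yet 19 ≡ 6 (mod 13), not 7.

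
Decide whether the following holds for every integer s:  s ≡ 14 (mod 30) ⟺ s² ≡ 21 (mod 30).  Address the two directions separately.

(→) This fails: take s = 14. Then 14 ≡ 14 (mod 30), but 14² = 196 ≡ 16 (mod 30), not 21.

(←) This fails: take s = 9. Then 9² = 81 ≡ 21 (mod 30), yet 9 ≡ 9 (mod 30), not 14.

Neither direction holds.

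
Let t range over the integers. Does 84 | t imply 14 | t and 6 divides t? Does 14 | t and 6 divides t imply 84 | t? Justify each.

(⇒) holds; (⇐) fails.

Forward direction. If 84 ∣ t, write t = 84q. Since 84 = 6·14, t = 14·(6q), so 14 ∣ t; and since 84 = 14·6, t = 6·(14q), so 6 ∣ t.

Converse. This fails: take t = 42. Both 14 ∣ 42 and 6 ∣ 42, yet 42 is not a multiple of 84 (since 42 = 0·84 + 42), so 84 ∤ 42.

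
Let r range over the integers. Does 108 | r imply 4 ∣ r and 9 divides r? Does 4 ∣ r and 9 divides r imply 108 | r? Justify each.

Only the forward direction holds.

(→) If 108 ∣ r, write r = 108q. Since 108 = 27·4, r = 4·(27q), so 4 ∣ r; and since 108 = 12·9, r = 9·(12q), so 9 ∣ r.

(←) This fails: take r = 36. Both 4 ∣ 36 and 9 ∣ 36, yet 36 is not a multiple of 108 (since 36 = 0·108 + 36), so 108 ∤ 36.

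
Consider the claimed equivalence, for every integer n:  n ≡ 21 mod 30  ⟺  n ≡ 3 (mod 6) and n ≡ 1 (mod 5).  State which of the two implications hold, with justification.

Both directions hold.

(⇒) Suppose n ≡ 21 (mod 30); write n = 30j + 21. Since 6 ∣ 30, reducing mod 6 gives n ≡ 21 ≡ 3 (mod 6); since 5 ∣ 30, reducing mod 5 gives n ≡ 21 ≡ 1 (mod 5).

(⇐) Conversely, if n ≡ 3 (mod 6) and n ≡ 1 (mod 5), then by the Chinese remainder theorem n ≡ 21 (mod 30). This is exactly n ≡ 21 (mod 30).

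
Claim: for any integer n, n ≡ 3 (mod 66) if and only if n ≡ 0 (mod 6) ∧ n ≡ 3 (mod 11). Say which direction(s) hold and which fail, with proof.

Neither direction holds.

(⇒) This fails: n = 3 gives 3 ≡ 3 (mod 66) but 3 ≡ 3 (mod 6), so the conjunction on the right does not hold.

(⇐) This fails: n = 36 satisfies both congruences on the right (36 ≡ 0 mod 6 and 36 ≡ 3 mod 11) yet 36 ≡ 36 (mod 66), not 3.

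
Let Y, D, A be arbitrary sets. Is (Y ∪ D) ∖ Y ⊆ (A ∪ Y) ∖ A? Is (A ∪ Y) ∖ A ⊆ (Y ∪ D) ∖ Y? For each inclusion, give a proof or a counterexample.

Neither inclusion holds.

(⟹) This inclusion fails. Take Y = ∅, D = {1}, A = ∅; then 1 ∈ (Y ∪ D) ∖ Y but 1 ∉ (A ∪ Y) ∖ A.

(⟸) This inclusion fails. Take Y = {1}, D = ∅, A = ∅; then 1 ∈ (A ∪ Y) ∖ A but 1 ∉ (Y ∪ D) ∖ Y.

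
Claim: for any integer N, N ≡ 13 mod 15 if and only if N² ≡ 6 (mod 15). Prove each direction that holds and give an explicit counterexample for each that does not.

(⟹) This fails: take N = 13. Then 13 ≡ 13 (mod 15), but 13² = 169 ≡ 4 (mod 15), not 6.

(⟸) This fails: take N = 6. Then 6² = 36 ≡ 6 (mod 15), yet 6 ≡ 6 (mod 15), not 13.

Neither direction holds.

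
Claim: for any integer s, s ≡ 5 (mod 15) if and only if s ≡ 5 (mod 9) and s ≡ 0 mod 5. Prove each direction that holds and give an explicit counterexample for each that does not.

Not equivalent: only (⇐) holds.

Forward direction. This fails: s = 35 gives 35 ≡ 5 (mod 15) but 35 ≡ 8 (mod 9), so the conjunction on the right does not hold.

Converse. If s ≡ 5 (mod 9) and s ≡ 0 (mod 5), then by the Chinese remainder theorem s ≡ 5 (mod 45). Since 5 ≡ 5 (mod 15) and 15 ∣ 45, we get s ≡ 5 (mod 15).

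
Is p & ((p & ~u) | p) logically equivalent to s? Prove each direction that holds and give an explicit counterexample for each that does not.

(⇒) fails and (⇐) fails.

(⇒) This fails. Under u = F, p = T, s = F, the left side is true but the right side is false.

(⇐) This fails. Under u = F, p = F, s = T, the left side is false but the right side is true.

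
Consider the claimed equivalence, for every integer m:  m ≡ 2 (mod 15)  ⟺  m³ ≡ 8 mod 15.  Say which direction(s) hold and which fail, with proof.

Both directions hold; the statement is true.

(←) Suppose m³ ≡ 8 (mod 15). The only residue r in {0, …, 14} with r³ ≡ 8 (mod 15) is r = 2, so m ≡ 2 (mod 15).

(→) Suppose m ≡ 2 (mod 15). Write m = 15j + 2. Then (15j + 2)³ = 3375j³ + 1350j² + 180j + 8 = 15(225j³ + 90j² + 12j) + 8, so m³ ≡ 8 (mod 15).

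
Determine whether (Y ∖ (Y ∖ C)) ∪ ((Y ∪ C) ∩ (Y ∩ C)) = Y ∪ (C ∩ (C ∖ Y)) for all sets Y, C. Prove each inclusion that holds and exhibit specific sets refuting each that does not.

Forward inclusion. Let x ∈ (Y ∖ (Y ∖ C)) ∪ ((Y ∪ C) ∩ (Y ∩ C)). Then x ∈ Y ∩ C, from which x ∈ Y ∪ (C ∩ (C ∖ Y)).

Reverse inclusion. This inclusion fails. Take Y = {1}, C = ∅; then 1 ∈ Y ∪ (C ∩ (C ∖ Y)) but 1 ∉ (Y ∖ (Y ∖ C)) ∪ ((Y ∪ C) ∩ (Y ∩ C)).

The sets are not equal: only the forward inclusion holds.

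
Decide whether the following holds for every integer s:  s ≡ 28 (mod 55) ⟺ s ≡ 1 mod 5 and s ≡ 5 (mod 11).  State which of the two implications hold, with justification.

(⇒) fails and (⇐) fails.

(⟹) This fails: s = 28 gives 28 ≡ 28 (mod 55) but 28 ≡ 3 (mod 5), so the conjunction on the right does not hold.

(⟸) This fails: s = 16 satisfies both congruences on the right (16 ≡ 1 mod 5 and 16 ≡ 5 mod 11) yet 16 ≡ 16 (mod 55), not 28.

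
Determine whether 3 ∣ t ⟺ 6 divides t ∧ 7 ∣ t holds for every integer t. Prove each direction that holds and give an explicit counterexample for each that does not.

Only the reverse direction holds.

[⇒] This fails: take t = 3. Certainly 3 ∣ 3, but 6 ∤ 3.

[⇐] Suppose 6 ∣ t and 7 ∣ t. Any common multiple of 6 and 7 is a multiple of their lcm; here gcd(6, 7) = 1, so lcm(6, 7) = 6·7 = 42, so 42 ∣ t. Since 3 ∣ 42, it follows that 3 ∣ t.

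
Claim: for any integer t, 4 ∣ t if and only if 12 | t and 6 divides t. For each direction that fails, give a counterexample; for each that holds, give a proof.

Not equivalent: only (⇐) holds.

(⟸) Suppose 12 ∣ t and 6 ∣ t. Any common multiple of 12 and 6 is a multiple of their lcm; here lcm(12, 6) = 12·6/gcd(12, 6) = 72/6 = 12, so 12 ∣ t. Since 4 ∣ 12, it follows that 4 ∣ t.

(⟹) This fails: take t = 4. Certainly 4 ∣ 4, but 12 ∤ 4.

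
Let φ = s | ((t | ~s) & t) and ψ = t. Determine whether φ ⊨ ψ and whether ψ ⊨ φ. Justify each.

[⇒] This fails. Under t = F, s = T, the left side is true but the right side is false.

[⇐] Assume the antecedent. If t is true, s | ((t | ~s) & t) reduces to true regardless of the other variables. If t is false, the antecedent cannot hold. Either way s | ((t | ~s) & t) holds.

Only the converse holds.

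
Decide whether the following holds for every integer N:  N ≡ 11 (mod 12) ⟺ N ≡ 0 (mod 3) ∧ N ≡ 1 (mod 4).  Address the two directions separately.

Both directions fail.

(→) This fails: N = 11 gives 11 ≡ 11 (mod 12) but 11 ≡ 2 (mod 3), so the conjunction on the right does not hold.

(←) This fails: N = 9 satisfies both congruences on the right (9 ≡ 0 mod 3 and 9 ≡ 1 mod 4) yet 9 ≡ 9 (mod 12), not 11.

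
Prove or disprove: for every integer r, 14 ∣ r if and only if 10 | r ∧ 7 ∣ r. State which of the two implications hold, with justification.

(⇒) fails; (⇐) holds.

(→) This fails: take r = 14. Certainly 14 ∣ 14, but 10 ∤ 14.

(←) Suppose 10 ∣ r and 7 ∣ r. Any common multiple of 10 and 7 is a multiple of their lcm; here gcd(10, 7) = 1, so lcm(10, 7) = 10·7 = 70, so 70 ∣ r. Since 14 ∣ 70, it follows that 14 ∣ r.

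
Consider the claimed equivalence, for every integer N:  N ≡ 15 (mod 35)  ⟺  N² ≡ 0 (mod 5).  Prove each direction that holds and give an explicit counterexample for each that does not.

Only the forward direction holds.

(⇒) Suppose N ≡ 15 (mod 35). Then N² ≡ 15² = 225 (mod 35), and since 5 ∣ 35, also N² ≡ 0 (mod 5).

(⇐) This fails: take N = 0. Then 0² = 0 ≡ 0 (mod 5), yet 0 ≡ 0 (mod 35), not 15.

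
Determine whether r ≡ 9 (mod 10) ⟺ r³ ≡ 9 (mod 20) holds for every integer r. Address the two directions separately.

Not equivalent: only (⇐) holds.

(→) This fails: take r = 19. Then 19 ≡ 9 (mod 10), but 19³ = 6859 ≡ 19 (mod 20), not 9.

(←) Conversely, the residues r modulo 20 with r³ ≡ 9 (mod 20) are exactly {9}, and each is ≡ 9 (mod 10).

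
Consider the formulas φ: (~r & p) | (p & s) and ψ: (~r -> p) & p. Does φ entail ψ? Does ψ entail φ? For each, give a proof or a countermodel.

Only the forward implication holds.

[⇒] Assume the antecedent. If s is true, the antecedent forces (s = T, p = T, r = F) or (s = T, p = T, r = T), and (~r -> p) & p holds there. If s is false, the antecedent forces (s = F, p = T, r = F), and (~r -> p) & p holds there. Either way (~r -> p) & p holds.

[⇐] This fails. Under s = F, p = T, r = T, the left side is false but the right side is true.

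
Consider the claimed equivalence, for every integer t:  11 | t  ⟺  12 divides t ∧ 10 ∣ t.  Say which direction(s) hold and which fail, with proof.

Neither implication holds.

Forward direction. This fails: take t = 11. Certainly 11 ∣ 11, but 12 ∤ 11.

Converse. This fails: take t = 60. Both 12 ∣ 60 and 10 ∣ 60, yet 60 is not a multiple of 11 (since 60 = 5·11 + 5), so 11 ∤ 60.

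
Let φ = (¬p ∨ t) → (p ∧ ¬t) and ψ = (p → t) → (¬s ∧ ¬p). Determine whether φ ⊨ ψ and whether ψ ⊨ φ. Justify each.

Only the forward direction holds.

(⟸) This fails. Under t = F, p = F, s = F, the left side is false but the right side is true.

(⟹) Assume the antecedent. If t is true, the antecedent cannot hold. If t is false, the antecedent forces (t = F, p = T, s = F) or (t = F, p = T, s = T), and (p → t) → (¬s ∧ ¬p) holds there. Either way (p → t) → (¬s ∧ ¬p) holds.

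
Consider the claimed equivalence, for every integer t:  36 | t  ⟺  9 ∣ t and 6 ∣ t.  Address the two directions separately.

Only the forward implication holds.

(⟹) If 36 ∣ t, write t = 36q. Since 36 = 4·9, t = 9·(4q), so 9 ∣ t; and since 36 = 6·6, t = 6·(6q), so 6 ∣ t.

(⟸) This fails: take t = 18. Both 9 ∣ 18 and 6 ∣ 18, yet 18 is not a multiple of 36 (since 18 = 0·36 + 18), so 36 ∤ 18.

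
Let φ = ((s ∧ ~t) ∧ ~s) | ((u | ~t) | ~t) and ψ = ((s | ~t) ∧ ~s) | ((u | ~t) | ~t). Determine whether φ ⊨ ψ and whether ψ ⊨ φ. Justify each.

(⇒) Assume the antecedent. If t is true, the antecedent forces (t = T, u = T, s = F) or (t = T, u = T, s = T), and the consequent holds there. If t is false, the consequent reduces to true regardless of the other variables. Either way the consequent holds.

(⇐) Assume the antecedent. If t is true, the antecedent forces (t = T, u = T, s = F) or (t = T, u = T, s = T), and the consequent holds there. If t is false, the consequent reduces to true regardless of the other variables. Either way the consequent holds.

Both directions hold.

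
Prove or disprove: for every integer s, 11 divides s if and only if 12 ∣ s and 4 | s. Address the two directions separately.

(⟹) This fails: take s = 11. Certainly 11 ∣ 11, but 12 ∤ 11.

(⟸) This fails: take s = 12. Both 12 ∣ 12 and 4 ∣ 12, yet 12 is not a multiple of 11 (since 12 = 1·11 + 1), so 11 ∤ 12.

Neither direction holds.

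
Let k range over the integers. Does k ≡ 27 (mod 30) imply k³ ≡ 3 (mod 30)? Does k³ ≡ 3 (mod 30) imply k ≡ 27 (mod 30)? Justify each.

(→) Suppose k ≡ 27 (mod 30). Write k = 30j + 27. Then (30j + 27)³ = 27000j³ + 72900j² + 65610j + 19683 = 30(900j³ + 2430j² + 2187j + 656) + 3, so k³ ≡ 3 (mod 30).

(←) Conversely, suppose k³ ≡ 3 (mod 30). The only residue r in {0, …, 29} with r³ ≡ 3 (mod 30) is r = 27, so k ≡ 27 (mod 30).

The biconditional holds.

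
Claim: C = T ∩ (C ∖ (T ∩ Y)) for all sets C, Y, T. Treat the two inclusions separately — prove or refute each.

(⊆) This inclusion fails. Take C = {1}, Y = ∅, T = ∅; then 1 ∈ C but 1 ∉ T ∩ (C ∖ (T ∩ Y)).

(⊇) Let x ∈ T ∩ (C ∖ (T ∩ Y)). Then x ∈ C ∩ T and x ∉ Y, from which x ∈ C.

(⊆) fails; (⊇) holds.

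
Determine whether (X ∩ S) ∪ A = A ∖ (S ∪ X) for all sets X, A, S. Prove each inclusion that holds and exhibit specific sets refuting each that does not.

Reverse inclusion. Let x ∈ A ∖ (S ∪ X). Then x ∈ A and x ∉ X, S, from which x ∈ (X ∩ S) ∪ A.

Forward inclusion. This inclusion fails. Take X = {1}, A = {1}, S = ∅; then 1 ∈ (X ∩ S) ∪ A but 1 ∉ A ∖ (S ∪ X).

(⊆) fails; (⊇) holds.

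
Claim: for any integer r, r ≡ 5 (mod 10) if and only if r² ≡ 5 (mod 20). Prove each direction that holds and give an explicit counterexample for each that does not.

[⇒] Suppose r ≡ 5 (mod 10). Working modulo 20, r ∈ {5, 15}; for each such r, r² ≡ 5 (mod 20).

[⇐] Conversely, the residues r modulo 20 with r² ≡ 5 (mod 20) are exactly {5, 15}, and each is ≡ 5 (mod 10).

Both directions hold; the statement is true.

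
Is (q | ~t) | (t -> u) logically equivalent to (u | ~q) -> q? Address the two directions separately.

(⇒) fails; (⇐) holds.

(⟸) Assume the antecedent. If q is true, (q | ~t) | (t -> u) reduces to true regardless of the other variables. If q is false, the antecedent cannot hold. Either way (q | ~t) | (t -> u) holds.

(⟹) This fails. Under q = F, t = F, u = F, the left side is true but the right side is false.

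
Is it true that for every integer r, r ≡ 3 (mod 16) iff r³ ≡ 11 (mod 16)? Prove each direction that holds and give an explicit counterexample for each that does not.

The biconditional holds.

(⟹) Suppose r ≡ 3 (mod 16). Write r = 16j + 3. Then (16j + 3)³ = 4096j³ + 2304j² + 432j + 27 = 16(256j³ + 144j² + 27j + 1) + 11, so r³ ≡ 11 (mod 16).

(⟸) Conversely, suppose r³ ≡ 11 (mod 16). The only residue r in {0, …, 15} with r³ ≡ 11 (mod 16) is r = 3, so r ≡ 3 (mod 16).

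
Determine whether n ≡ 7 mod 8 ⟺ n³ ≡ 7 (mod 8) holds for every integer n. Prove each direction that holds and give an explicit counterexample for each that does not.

(←) For the converse, argue contrapositively. If n ≢ 7 (mod 8), then n is congruent to one of 0, 1, 2, 3, 4, 5, 6 modulo 8, and these give n³ ≡ 0, 1, 0, 3, 0, 5, 0 respectively — never 7.

(→) Suppose n ≡ 7 mod 8. Write n = 8j + 7. Then (8j + 7)³ = 512j³ + 1344j² + 1176j + 343 = 8(64j³ + 168j² + 147j + 42) + 7, so n³ ≡ 7 (mod 8).

Both directions hold; the statement is true.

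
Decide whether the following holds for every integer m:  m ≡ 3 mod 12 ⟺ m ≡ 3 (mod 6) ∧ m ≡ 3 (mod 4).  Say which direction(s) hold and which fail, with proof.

Both directions hold; the statement is true.

(→) Suppose m ≡ 3 (mod 12); write m = 12j + 3. Since 6 ∣ 12, reducing mod 6 gives m ≡ 3 (mod 6); since 4 ∣ 12, reducing mod 4 gives m ≡ 3 (mod 4).

(←) Conversely, if m ≡ 3 (mod 6) and m ≡ 3 (mod 4), then by the Chinese remainder theorem m ≡ 3 (mod 12). This is exactly m ≡ 3 (mod 12).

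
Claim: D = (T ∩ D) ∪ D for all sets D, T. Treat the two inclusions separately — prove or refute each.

Both inclusions hold; the sets are equal.

Forward inclusion. Let x ∈ D. Then either x ∈ D and x ∉ T; or x ∈ D ∩ T. In each case x ∈ (T ∩ D) ∪ D, so D ⊆ (T ∩ D) ∪ D.

Reverse inclusion. Let x ∈ (T ∩ D) ∪ D. Then either x ∈ D and x ∉ T; or x ∈ D ∩ T. In each case x ∈ D, so (T ∩ D) ∪ D ⊆ D.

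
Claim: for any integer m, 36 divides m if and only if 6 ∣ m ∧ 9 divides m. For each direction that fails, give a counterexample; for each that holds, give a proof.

(⟹) If 36 ∣ m, write m = 36q. Since 36 = 6·6, m = 6·(6q), so 6 ∣ m; and since 36 = 4·9, m = 9·(4q), so 9 ∣ m.

(⟸) This fails: take m = 18. Both 6 ∣ 18 and 9 ∣ 18, yet 18 is not a multiple of 36 (since 18 = 0·36 + 18), so 36 ∤ 18.

Only the forward implication holds.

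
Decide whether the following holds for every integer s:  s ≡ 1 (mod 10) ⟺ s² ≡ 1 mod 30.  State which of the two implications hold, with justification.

(⇒) fails and (⇐) fails.

[⇒] This fails: take s = 21. Then 21 ≡ 1 (mod 10), but 21² = 441 ≡ 21 (mod 30), not 1.

[⇐] This fails: take s = 19. Then 19² = 361 ≡ 1 (mod 30), yet 19 ≡ 9 (mod 10), not 1.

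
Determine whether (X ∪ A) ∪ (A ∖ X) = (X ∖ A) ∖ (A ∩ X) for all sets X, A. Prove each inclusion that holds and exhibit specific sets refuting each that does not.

Forward inclusion. This inclusion fails. Take X = ∅, A = {1}; then 1 ∈ (X ∪ A) ∪ (A ∖ X) but 1 ∉ (X ∖ A) ∖ (A ∩ X).

Reverse inclusion. Let x ∈ (X ∖ A) ∖ (A ∩ X). Then x ∈ X and x ∉ A, from which x ∈ (X ∪ A) ∪ (A ∖ X).

Only the reverse inclusion holds.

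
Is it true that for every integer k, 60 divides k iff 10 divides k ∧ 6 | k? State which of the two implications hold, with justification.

The forward direction holds; the converse fails.

[⇐] This fails: take k = 30. Both 10 ∣ 30 and 6 ∣ 30, yet 30 is not a multiple of 60 (since 30 = 0·60 + 30), so 60 ∤ 30.

[⇒] If 60 ∣ k, write k = 60q. Since 60 = 6·10, k = 10·(6q), so 10 ∣ k; and since 60 = 10·6, k = 6·(10q), so 6 ∣ k.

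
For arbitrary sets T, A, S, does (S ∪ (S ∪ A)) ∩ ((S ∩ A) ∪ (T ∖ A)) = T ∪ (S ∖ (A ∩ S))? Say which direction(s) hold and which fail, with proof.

(⊆) fails and (⊇) fails.

Forward inclusion. This inclusion fails. Take T = ∅, A = {1}, S = {1}; then 1 ∈ (S ∪ (S ∪ A)) ∩ ((S ∩ A) ∪ (T ∖ A)) but 1 ∉ T ∪ (S ∖ (A ∩ S)).

Reverse inclusion. This inclusion fails. Take T = {1}, A = ∅, S = ∅; then 1 ∈ T ∪ (S ∖ (A ∩ S)) but 1 ∉ (S ∪ (S ∪ A)) ∩ ((S ∩ A) ∪ (T ∖ A)).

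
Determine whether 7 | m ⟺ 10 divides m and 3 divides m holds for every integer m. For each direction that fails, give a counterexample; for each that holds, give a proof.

(→) This fails: take m = 7. Certainly 7 ∣ 7, but 10 ∤ 7.

(←) This fails: take m = 30. Both 10 ∣ 30 and 3 ∣ 30, yet 30 is not a multiple of 7 (since 30 = 4·7 + 2), so 7 ∤ 30.

Neither direction holds.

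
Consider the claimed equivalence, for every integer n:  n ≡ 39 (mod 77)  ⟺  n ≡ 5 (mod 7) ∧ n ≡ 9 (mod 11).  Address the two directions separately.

[⇒] This fails: n = 39 gives 39 ≡ 39 (mod 77) but 39 ≡ 4 (mod 7), so the conjunction on the right does not hold.

[⇐] This fails: n = 75 satisfies both congruences on the right (75 ≡ 5 mod 7 and 75 ≡ 9 mod 11) yet 75 ≡ 75 (mod 77), not 39.

Neither direction holds.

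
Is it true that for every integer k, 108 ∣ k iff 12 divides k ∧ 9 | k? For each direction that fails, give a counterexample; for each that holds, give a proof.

(⇒) If 108 ∣ k, write k = 108q. Since 108 = 9·12, k = 12·(9q), so 12 ∣ k; and since 108 = 12·9, k = 9·(12q), so 9 ∣ k.

(⇐) This fails: take k = 36. Both 12 ∣ 36 and 9 ∣ 36, yet 36 is not a multiple of 108 (since 36 = 0·108 + 36), so 108 ∤ 36.

Only the forward implication holds.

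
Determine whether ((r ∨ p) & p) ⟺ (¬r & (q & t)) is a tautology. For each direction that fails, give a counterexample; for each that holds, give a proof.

Both directions fail.

(→) This fails. Under q = F, t = F, r = F, p = T, the left side is true but the right side is false.

(←) This fails. Under q = T, t = T, r = F, p = F, the left side is false but the right side is true.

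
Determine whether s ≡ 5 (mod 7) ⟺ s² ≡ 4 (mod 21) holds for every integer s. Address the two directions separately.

(⇒) fails and (⇐) fails.

(⇒) This fails: take s = 12. Then 12 ≡ 5 (mod 7), but 12² = 144 ≡ 18 (mod 21), not 4.

(⇐) This fails: take s = 2. Then 2² = 4 ≡ 4 (mod 21), yet 2 ≡ 2 (mod 7), not 5.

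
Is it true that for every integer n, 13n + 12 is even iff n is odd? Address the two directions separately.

(⇒) fails and (⇐) fails.

Forward direction. This fails: n = 2 gives 13n + 12 = 38, which is even, but 2 is even, not odd.

Converse. This also fails: n = 7 is odd, but 13n + 12 = 103 is odd, not even.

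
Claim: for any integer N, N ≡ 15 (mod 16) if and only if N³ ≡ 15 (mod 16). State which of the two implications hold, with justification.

(⇒) Suppose N ≡ 15 (mod 16). Write N = 16j + 15. Then (16j + 15)³ = 4096j³ + 11520j² + 10800j + 3375 = 16(256j³ + 720j² + 675j + 210) + 15, so N³ ≡ 15 (mod 16).

(⇐) Conversely, suppose N³ ≡ 15 (mod 16). The only residue r in {0, …, 15} with r³ ≡ 15 (mod 16) is r = 15, so N ≡ 15 (mod 16).

Both implications hold.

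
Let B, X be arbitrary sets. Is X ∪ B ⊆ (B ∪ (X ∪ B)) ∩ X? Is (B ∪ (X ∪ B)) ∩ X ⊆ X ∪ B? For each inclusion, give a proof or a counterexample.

(⟹) This inclusion fails. Take B = {1}, X = ∅; then 1 ∈ X ∪ B but 1 ∉ (B ∪ (X ∪ B)) ∩ X.

(⟸) Let x ∈ (B ∪ (X ∪ B)) ∩ X. Then either x ∈ X and x ∉ B; or x ∈ B ∩ X. In each case x ∈ X ∪ B, so (B ∪ (X ∪ B)) ∩ X ⊆ X ∪ B.

The sets are not equal: only the reverse inclusion holds.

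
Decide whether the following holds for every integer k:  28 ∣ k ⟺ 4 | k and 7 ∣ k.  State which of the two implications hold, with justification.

(⟸) Suppose 4 ∣ k and 7 ∣ k. Any common multiple of 4 and 7 is a multiple of their lcm; here gcd(4, 7) = 1, so lcm(4, 7) = 4·7 = 28, so 28 ∣ k.

(⟹) If 28 ∣ k, write k = 28q. Since 28 = 7·4, k = 4·(7q), so 4 ∣ k; and since 28 = 4·7, k = 7·(4q), so 7 ∣ k.

Both implications hold.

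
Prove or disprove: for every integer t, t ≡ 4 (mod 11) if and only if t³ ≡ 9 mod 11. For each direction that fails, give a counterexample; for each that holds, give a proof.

Both directions hold; the statement is true.

[⇒] Suppose t ≡ 4 (mod 11). Write t = 11j + 4. Then (11j + 4)³ = 1331j³ + 1452j² + 528j + 64 = 11(121j³ + 132j² + 48j + 5) + 9, so t³ ≡ 9 (mod 11).

[⇐] Conversely, suppose t³ ≡ 9 (mod 11). The only residue r in {0, …, 10} with r³ ≡ 9 (mod 11) is r = 4, so t ≡ 4 (mod 11).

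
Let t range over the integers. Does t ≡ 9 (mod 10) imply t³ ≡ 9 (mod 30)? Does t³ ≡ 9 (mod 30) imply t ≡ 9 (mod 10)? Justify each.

Only the reverse direction holds.

(⟹) This fails: take t = 19. Then 19 ≡ 9 (mod 10), but 19³ = 6859 ≡ 19 (mod 30), not 9.

(⟸) Conversely, the residues r modulo 30 with r³ ≡ 9 (mod 30) are exactly {9}, and each is ≡ 9 (mod 10).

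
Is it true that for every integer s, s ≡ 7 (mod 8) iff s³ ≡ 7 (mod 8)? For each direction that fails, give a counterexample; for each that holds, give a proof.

Both directions hold.

(→) Suppose s ≡ 7 (mod 8). Write s = 8j + 7. Then (8j + 7)³ = 512j³ + 1344j² + 1176j + 343 = 8(64j³ + 168j² + 147j + 42) + 7, so s³ ≡ 7 (mod 8).

(←) For the converse, argue contrapositively. If s ≢ 7 (mod 8), then s is congruent to one of 0, 1, 2, 3, 4, 5, 6 modulo 8, and these give s³ ≡ 0, 1, 0, 3, 0, 5, 0 respectively — never 7.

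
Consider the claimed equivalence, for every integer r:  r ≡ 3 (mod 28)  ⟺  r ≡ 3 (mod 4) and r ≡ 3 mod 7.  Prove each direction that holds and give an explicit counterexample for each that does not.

(⇒) Suppose r ≡ 3 (mod 28); write r = 28j + 3. Since 4 ∣ 28, reducing mod 4 gives r ≡ 3 (mod 4); since 7 ∣ 28, reducing mod 7 gives r ≡ 3 (mod 7).

(⇐) Conversely, if r ≡ 3 (mod 4) and r ≡ 3 (mod 7), then by the Chinese remainder theorem r ≡ 3 (mod 28). This is exactly r ≡ 3 (mod 28).

Both directions hold; the statement is true.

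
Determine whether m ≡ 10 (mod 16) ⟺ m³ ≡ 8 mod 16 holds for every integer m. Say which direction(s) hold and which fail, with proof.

[⇐] This fails: take m = 2. Then 2³ = 8 ≡ 8 (mod 16), yet 2 ≡ 2 (mod 16), not 10.

[⇒] Suppose m ≡ 10 (mod 16). Write m = 16j + 10. Then (16j + 10)³ = 4096j³ + 7680j² + 4800j + 1000 = 16(256j³ + 480j² + 300j + 62) + 8, so m³ ≡ 8 (mod 16).

(⇒) holds; (⇐) fails.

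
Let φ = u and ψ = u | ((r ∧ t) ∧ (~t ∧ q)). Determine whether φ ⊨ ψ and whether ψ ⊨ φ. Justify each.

Forward direction. Assume the antecedent. If u is true, u | ((r ∧ t) ∧ (~t ∧ q)) reduces to true regardless of the other variables. If u is false, the antecedent cannot hold. Either way u | ((r ∧ t) ∧ (~t ∧ q)) holds.

Converse. Assume the antecedent. If u is true, u reduces to true regardless of the other variables. If u is false, the antecedent cannot hold. Either way u holds.

Both directions hold; the statement is true.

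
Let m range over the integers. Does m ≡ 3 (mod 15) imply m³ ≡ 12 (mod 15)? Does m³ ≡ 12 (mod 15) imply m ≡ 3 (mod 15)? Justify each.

The biconditional holds.

[⇒] Suppose m ≡ 3 (mod 15). Write m = 15j + 3. Then (15j + 3)³ = 3375j³ + 2025j² + 405j + 27 = 15(225j³ + 135j² + 27j + 1) + 12, so m³ ≡ 12 (mod 15).

[⇐] Conversely, suppose m³ ≡ 12 (mod 15). The only residue r in {0, …, 14} with r³ ≡ 12 (mod 15) is r = 3, so m ≡ 3 (mod 15).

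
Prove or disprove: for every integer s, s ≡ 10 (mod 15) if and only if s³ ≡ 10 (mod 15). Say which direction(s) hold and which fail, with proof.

[⇒] Suppose s ≡ 10 (mod 15). Write s = 15j + 10. Then (15j + 10)³ = 3375j³ + 6750j² + 4500j + 1000 = 15(225j³ + 450j² + 300j + 66) + 10, so s³ ≡ 10 (mod 15).

[⇐] Conversely, suppose s³ ≡ 10 (mod 15). The only residue r in {0, …, 14} with r³ ≡ 10 (mod 15) is r = 10, so s ≡ 10 (mod 15).

Both implications hold.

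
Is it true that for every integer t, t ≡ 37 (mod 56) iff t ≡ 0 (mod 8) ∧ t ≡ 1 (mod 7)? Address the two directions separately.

(⟹) This fails: t = 37 gives 37 ≡ 37 (mod 56) but 37 ≡ 5 (mod 8), so the conjunction on the right does not hold.

(⟸) This fails: t = 8 satisfies both congruences on the right (8 ≡ 0 mod 8 and 8 ≡ 1 mod 7) yet 8 ≡ 8 (mod 56), not 37.

Neither implication holds.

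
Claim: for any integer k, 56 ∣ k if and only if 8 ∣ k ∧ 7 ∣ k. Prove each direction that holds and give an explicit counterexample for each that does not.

(⇐) Suppose 8 ∣ k and 7 ∣ k. Any common multiple of 8 and 7 is a multiple of their lcm; here gcd(8, 7) = 1, so lcm(8, 7) = 8·7 = 56, so 56 ∣ k.

(⇒) If 56 ∣ k, write k = 56q. Since 56 = 7·8, k = 8·(7q), so 8 ∣ k; and since 56 = 8·7, k = 7·(8q), so 7 ∣ k.

Both implications hold.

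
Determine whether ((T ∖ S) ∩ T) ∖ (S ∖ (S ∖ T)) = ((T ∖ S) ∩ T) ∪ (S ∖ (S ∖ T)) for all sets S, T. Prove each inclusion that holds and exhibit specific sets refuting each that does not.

The sets are not equal: only the forward inclusion holds.

(⊆) Let x ∈ ((T ∖ S) ∩ T) ∖ (S ∖ (S ∖ T)). Then x ∈ T and x ∉ S, from which x ∈ ((T ∖ S) ∩ T) ∪ (S ∖ (S ∖ T)).

(⊇) This inclusion fails. Take S = {1}, T = {1}; then 1 ∈ ((T ∖ S) ∩ T) ∪ (S ∖ (S ∖ T)) but 1 ∉ ((T ∖ S) ∩ T) ∖ (S ∖ (S ∖ T)).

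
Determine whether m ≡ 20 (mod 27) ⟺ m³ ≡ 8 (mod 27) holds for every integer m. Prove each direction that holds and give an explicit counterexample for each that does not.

The forward direction holds; the converse fails.

(←) This fails: take m = 2. Then 2³ = 8 ≡ 8 (mod 27), yet 2 ≡ 2 (mod 27), not 20.

(→) Suppose m ≡ 20 (mod 27). Write m = 27j + 20. Then (27j + 20)³ = 19683j³ + 43740j² + 32400j + 8000 = 27(729j³ + 1620j² + 1200j + 296) + 8, so m³ ≡ 8 (mod 27).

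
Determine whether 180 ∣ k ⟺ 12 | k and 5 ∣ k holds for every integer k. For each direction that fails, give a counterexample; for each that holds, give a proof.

(→) If 180 ∣ k, write k = 180q. Since 180 = 15·12, k = 12·(15q), so 12 ∣ k; and since 180 = 36·5, k = 5·(36q), so 5 ∣ k.

(←) This fails: take k = 60. Both 12 ∣ 60 and 5 ∣ 60, yet 60 is not a multiple of 180 (since 60 = 0·180 + 60), so 180 ∤ 60.

Not equivalent: only (⇒) holds.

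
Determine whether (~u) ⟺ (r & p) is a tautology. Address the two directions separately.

(⇒) This fails. Under r = F, p = F, u = F, the left side is true but the right side is false.

(⇐) This fails. Under r = T, p = T, u = T, the left side is false but the right side is true.

Neither direction holds.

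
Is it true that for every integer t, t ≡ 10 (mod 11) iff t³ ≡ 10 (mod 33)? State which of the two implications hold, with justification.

The forward direction fails; the converse holds.

Forward direction. This fails: take t = 21. Then 21 ≡ 10 (mod 11), but 21³ = 9261 ≡ 21 (mod 33), not 10.

Converse. The residues r modulo 33 with r³ ≡ 10 (mod 33) are exactly {10}, and each is ≡ 10 (mod 11).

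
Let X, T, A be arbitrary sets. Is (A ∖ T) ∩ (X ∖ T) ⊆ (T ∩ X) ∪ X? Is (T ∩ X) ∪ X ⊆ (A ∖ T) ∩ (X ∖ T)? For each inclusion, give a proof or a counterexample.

(⟹) Let x ∈ (A ∖ T) ∩ (X ∖ T). Then x ∈ X ∩ A and x ∉ T, from which x ∈ (T ∩ X) ∪ X.

(⟸) This inclusion fails. Take X = {1}, T = ∅, A = ∅; then 1 ∈ (T ∩ X) ∪ X but 1 ∉ (A ∖ T) ∩ (X ∖ T).

(⊆) holds; (⊇) fails.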